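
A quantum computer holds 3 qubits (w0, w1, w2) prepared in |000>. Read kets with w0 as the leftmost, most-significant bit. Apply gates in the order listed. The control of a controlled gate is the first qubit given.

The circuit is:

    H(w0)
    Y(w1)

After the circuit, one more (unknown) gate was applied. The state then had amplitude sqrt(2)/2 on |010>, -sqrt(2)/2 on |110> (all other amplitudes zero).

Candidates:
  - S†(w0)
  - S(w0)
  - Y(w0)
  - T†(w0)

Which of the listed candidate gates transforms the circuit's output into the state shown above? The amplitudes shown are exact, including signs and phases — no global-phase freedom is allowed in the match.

The applied gate was Y(w0).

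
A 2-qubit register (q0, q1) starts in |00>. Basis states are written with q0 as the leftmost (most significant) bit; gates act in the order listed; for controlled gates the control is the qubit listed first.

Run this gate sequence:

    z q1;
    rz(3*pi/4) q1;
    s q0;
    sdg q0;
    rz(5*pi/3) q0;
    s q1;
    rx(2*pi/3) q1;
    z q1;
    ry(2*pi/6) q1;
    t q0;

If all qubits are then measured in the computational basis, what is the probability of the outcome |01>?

A full measurement returns |01> with probability 5/8. Key observation: gates 3-4 undo each other exactly, leaving only the rest of the circuit to track.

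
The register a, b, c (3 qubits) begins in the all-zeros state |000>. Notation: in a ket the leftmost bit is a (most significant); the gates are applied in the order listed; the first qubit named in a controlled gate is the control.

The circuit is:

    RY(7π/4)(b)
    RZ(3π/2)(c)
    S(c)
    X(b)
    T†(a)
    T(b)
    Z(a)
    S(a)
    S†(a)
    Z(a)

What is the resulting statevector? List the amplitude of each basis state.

The final amplitudes are -sqrt(2 - sqrt(2))*exp(I*pi/4)/2 on |000>, I*sqrt(sqrt(2) + 2)/2 on |010>, and 0 on every other basis state. Key observation: steps 7-10 multiply out to the identity, so the circuit reduces to the remaining gates.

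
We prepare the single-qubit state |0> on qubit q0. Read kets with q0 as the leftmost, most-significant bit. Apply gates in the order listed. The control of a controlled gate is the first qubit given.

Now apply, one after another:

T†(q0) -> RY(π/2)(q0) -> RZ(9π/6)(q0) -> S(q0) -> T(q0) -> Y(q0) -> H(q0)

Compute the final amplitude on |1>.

|1> carries amplitude -1/2 + exp(3*I*pi/4)/2 in the final state.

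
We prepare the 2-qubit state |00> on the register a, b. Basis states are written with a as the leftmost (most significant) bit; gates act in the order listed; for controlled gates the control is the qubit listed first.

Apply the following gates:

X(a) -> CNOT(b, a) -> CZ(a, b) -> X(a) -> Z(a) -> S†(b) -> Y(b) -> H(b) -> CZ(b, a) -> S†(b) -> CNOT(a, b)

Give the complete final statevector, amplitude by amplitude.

The final amplitudes are sqrt(2)*I/2 on |00>, -sqrt(2)/2 on |01>, 0 on |10>, 0 on |11>.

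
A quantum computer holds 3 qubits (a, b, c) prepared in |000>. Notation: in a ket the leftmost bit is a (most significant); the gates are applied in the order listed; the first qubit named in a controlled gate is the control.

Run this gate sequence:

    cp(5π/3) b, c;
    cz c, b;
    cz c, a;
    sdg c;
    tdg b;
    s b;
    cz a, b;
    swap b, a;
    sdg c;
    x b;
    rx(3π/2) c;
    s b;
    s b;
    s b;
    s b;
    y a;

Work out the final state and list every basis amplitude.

The final amplitudes are -sqrt(2)*I/2 on |110>, sqrt(2)/2 on |111>, and 0 on every other basis state. Key observation: steps 12-15 multiply out to the identity, so the circuit reduces to the remaining gates.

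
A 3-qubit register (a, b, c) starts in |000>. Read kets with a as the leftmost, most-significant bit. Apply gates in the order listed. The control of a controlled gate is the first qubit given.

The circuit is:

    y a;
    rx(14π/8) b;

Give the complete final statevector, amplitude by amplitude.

After the circuit, the state carries amplitude -I*sqrt(sqrt(2) + 2)/2 on |100>, sqrt(2 - sqrt(2))/2 on |110>, and 0 on every other basis state.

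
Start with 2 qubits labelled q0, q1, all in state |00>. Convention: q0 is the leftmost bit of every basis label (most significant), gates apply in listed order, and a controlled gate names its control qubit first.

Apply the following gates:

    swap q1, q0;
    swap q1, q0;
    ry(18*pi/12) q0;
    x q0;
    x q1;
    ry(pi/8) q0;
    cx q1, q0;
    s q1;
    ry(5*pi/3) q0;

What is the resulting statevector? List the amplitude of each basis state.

After the circuit, the state carries amplitude 0 on |00>, I*sin(pi/48) on |01>, 0 on |10>, -I*cos(pi/48) on |11>.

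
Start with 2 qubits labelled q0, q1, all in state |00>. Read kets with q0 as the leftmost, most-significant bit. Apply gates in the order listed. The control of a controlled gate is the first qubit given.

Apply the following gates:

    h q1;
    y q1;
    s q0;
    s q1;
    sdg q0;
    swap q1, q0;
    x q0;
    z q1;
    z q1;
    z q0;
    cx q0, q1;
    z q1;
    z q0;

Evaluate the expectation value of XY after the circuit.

The expectation value of XY is -1.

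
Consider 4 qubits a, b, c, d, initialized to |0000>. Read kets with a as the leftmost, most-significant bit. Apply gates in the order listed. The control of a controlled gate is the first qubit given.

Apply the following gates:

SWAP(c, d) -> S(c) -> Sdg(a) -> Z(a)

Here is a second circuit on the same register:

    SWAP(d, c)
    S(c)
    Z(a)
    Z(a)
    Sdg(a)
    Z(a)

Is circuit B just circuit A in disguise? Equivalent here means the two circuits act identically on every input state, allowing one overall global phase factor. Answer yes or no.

Yes — the two circuits implement the same unitary up to a global phase.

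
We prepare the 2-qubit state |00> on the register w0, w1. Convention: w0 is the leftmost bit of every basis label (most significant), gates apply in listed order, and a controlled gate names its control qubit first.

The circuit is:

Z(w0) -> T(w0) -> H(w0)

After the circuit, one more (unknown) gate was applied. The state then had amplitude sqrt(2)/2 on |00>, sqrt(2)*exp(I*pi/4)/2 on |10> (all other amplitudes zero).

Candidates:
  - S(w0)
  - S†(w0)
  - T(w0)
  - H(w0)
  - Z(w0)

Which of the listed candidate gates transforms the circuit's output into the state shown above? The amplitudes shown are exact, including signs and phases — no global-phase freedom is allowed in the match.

The applied gate was T(w0).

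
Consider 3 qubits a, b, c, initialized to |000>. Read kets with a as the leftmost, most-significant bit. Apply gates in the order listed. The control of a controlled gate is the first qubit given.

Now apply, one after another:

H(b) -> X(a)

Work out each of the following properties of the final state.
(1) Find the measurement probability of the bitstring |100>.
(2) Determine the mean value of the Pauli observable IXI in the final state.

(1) The probability of measuring |100> is 1/2.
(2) The expectation value of IXI is 1.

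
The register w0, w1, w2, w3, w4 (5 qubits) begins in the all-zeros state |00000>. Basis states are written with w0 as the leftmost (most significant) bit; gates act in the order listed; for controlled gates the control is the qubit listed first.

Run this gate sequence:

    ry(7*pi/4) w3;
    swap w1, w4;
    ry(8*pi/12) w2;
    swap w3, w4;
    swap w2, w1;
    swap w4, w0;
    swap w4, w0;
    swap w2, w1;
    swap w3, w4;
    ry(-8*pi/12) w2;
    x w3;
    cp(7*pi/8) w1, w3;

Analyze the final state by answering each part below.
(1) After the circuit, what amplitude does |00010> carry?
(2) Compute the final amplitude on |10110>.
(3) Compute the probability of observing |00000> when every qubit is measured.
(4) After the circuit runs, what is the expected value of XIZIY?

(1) The amplitude on |00010> is -sqrt(sqrt(2) + 2)/2. Key observation: steps 3-10 multiply out to the identity, so the circuit reduces to the remaining gates.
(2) The final state's coefficient on |10110> equals 0.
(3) Outcome |00000> occurs with probability 1/2 - sqrt(2)/4.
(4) In the final state, XIZIY has expectation 0.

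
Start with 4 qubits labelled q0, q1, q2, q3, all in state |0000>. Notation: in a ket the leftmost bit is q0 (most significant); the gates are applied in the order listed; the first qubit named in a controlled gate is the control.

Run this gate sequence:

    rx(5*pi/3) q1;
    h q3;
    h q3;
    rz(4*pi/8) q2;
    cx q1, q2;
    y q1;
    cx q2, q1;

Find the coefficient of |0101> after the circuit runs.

The final state's coefficient on |0101> equals 0. Key observation: the block from step 2 through step 3 cancels to the identity and can be dropped.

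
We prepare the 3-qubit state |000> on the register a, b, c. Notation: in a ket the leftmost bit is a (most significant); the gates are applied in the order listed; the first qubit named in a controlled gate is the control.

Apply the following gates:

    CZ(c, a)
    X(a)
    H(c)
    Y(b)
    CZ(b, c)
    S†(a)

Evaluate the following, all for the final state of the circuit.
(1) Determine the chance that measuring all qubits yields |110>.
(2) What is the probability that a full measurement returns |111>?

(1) The probability of measuring |110> is 1/2.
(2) A full measurement returns |111> with probability 1/2.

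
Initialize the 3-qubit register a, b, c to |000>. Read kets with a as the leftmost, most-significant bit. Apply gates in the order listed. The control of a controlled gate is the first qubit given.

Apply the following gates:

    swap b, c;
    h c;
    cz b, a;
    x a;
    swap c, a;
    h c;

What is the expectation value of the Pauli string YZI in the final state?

The expectation value of YZI is 0.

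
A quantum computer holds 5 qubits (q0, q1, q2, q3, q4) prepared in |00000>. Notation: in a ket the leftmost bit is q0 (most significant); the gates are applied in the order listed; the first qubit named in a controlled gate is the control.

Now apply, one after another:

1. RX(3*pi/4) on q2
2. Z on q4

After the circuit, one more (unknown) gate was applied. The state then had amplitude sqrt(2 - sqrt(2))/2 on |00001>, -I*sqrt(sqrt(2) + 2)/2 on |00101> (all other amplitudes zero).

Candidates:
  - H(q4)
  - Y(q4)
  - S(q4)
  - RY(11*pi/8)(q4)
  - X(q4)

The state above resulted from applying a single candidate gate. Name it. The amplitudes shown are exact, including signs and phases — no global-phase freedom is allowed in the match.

It was X(q4) that produced the state shown.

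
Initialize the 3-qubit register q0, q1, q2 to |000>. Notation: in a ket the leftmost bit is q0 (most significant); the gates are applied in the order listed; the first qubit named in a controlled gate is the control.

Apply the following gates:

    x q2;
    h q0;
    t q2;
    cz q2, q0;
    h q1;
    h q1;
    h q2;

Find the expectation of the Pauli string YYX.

The observable YYX averages to 0. Key observation: the block from step 5 through step 6 cancels to the identity and can be dropped.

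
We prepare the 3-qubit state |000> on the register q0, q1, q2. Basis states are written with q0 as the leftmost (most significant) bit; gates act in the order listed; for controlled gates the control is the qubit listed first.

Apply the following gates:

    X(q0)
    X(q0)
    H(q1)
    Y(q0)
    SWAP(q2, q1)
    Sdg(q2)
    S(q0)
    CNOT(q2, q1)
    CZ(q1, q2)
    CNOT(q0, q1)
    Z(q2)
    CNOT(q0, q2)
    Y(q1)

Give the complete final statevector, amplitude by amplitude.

After the circuit, the state carries amplitude sqrt(2)*I/2 on |101>, -sqrt(2)/2 on |110>, and 0 on every other basis state. Key observation: gates 1-2 undo each other exactly, leaving only the rest of the circuit to track.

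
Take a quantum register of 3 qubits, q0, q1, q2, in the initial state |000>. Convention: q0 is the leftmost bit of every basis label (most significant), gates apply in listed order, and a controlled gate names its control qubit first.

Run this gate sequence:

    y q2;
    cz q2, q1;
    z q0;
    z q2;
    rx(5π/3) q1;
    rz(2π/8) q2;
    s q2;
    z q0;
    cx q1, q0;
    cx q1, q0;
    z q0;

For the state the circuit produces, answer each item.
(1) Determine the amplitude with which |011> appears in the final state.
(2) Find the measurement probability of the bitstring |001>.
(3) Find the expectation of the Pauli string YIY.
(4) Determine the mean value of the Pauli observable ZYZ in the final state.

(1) The final state's coefficient on |011> equals -exp(5*I*pi/8)/2. Key observation: steps 8-11 multiply out to the identity, so the circuit reduces to the remaining gates.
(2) A full measurement returns |001> with probability 3/4.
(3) In the final state, YIY has expectation 0.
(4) The observable ZYZ averages to -sqrt(3)/2.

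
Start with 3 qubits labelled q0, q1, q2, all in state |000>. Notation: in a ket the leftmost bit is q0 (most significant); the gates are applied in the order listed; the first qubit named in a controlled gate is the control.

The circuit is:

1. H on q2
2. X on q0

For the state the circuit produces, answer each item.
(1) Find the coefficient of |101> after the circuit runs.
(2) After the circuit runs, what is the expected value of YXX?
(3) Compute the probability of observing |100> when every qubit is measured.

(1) |101> carries amplitude sqrt(2)/2 in the final state.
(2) The observable YXX averages to 0.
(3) Outcome |100> occurs with probability 1/2.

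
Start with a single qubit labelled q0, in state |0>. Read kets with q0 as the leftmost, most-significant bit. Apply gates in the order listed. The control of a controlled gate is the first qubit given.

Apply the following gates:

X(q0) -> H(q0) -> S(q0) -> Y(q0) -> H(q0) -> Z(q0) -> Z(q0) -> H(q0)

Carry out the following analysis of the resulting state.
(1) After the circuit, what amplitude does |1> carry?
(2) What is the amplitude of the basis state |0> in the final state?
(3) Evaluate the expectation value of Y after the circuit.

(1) |1> carries amplitude sqrt(2)*I/2 in the final state. Key observation: the block from step 5 through step 8 cancels to the identity and can be dropped.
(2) The final state's coefficient on |0> equals -sqrt(2)/2.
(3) The expectation value of Y is -1.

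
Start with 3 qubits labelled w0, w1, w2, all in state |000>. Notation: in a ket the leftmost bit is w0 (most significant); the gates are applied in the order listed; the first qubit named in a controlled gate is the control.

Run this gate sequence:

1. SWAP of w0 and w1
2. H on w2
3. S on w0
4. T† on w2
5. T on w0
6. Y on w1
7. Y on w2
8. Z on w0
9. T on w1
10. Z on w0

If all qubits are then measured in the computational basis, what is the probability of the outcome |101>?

A full measurement returns |101> with probability 0.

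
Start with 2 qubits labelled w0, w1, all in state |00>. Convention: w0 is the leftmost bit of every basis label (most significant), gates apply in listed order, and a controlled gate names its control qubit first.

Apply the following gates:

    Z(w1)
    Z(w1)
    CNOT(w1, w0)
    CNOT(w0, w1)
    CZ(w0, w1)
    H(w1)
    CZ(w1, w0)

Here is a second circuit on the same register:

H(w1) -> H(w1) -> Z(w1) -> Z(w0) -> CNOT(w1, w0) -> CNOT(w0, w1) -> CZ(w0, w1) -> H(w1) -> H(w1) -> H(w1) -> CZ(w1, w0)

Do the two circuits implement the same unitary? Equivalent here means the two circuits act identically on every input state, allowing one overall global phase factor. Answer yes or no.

No, they are not equivalent — no single phase factor reconciles the two unitaries.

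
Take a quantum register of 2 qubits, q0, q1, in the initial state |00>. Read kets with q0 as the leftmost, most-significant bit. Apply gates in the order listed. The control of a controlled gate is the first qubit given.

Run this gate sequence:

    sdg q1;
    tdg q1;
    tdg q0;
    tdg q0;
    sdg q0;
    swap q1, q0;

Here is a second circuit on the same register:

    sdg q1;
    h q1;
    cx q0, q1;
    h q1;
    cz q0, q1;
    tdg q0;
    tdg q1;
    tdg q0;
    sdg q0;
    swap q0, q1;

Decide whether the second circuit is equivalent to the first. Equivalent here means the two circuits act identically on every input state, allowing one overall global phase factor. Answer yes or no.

Yes — the two circuits implement the same unitary up to a global phase.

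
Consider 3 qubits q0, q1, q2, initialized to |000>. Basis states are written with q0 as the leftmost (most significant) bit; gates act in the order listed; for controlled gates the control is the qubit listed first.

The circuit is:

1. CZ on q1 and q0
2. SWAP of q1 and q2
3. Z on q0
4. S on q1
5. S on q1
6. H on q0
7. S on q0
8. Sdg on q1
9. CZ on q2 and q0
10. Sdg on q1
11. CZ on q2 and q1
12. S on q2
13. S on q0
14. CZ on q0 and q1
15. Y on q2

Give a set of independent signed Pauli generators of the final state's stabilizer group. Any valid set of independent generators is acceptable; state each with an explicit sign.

The final state is stabilized by the group generated by -XII, +IZI, -IIZ; other independent generating sets are equally valid.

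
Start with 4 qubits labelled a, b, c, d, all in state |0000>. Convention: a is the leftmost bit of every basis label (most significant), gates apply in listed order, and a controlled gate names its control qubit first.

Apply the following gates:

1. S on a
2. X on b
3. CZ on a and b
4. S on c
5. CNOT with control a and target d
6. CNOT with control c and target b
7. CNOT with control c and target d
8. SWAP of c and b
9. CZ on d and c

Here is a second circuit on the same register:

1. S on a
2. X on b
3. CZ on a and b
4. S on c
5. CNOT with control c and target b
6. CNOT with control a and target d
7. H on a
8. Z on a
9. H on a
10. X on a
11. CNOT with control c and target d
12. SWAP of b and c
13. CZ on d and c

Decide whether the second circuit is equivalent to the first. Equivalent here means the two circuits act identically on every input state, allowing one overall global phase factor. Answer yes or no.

Yes — the two circuits implement the same unitary up to a global phase.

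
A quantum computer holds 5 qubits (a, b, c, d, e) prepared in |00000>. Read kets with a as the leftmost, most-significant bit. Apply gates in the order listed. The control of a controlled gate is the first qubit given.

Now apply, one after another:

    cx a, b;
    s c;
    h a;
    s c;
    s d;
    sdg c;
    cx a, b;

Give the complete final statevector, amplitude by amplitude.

The resulting statevector has amplitude sqrt(2)/2 on |00000>, sqrt(2)/2 on |11000>, and 0 on every other basis state.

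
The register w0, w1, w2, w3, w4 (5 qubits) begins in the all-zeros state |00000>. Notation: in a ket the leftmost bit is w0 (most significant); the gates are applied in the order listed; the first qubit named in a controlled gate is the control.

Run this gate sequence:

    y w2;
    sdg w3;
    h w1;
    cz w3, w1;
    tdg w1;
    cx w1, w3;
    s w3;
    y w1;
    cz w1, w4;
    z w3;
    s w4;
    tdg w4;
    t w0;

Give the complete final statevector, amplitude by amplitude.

The final amplitudes are -sqrt(2)*exp(I*pi/4)/2 on |00110>, -sqrt(2)/2 on |01100>, and 0 on every other basis state.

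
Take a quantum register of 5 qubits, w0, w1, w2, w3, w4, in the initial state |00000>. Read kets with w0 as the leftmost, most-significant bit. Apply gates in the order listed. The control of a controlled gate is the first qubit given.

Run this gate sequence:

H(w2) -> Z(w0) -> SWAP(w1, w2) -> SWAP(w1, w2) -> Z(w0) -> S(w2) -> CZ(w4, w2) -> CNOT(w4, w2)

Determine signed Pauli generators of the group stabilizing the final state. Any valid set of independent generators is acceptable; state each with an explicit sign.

The final state is stabilized by the group generated by +IIYII, +ZIIII, +IZIII, +IIIZI, +IIIIZ; other independent generating sets are equally valid. Key observation: the block from step 2 through step 5 cancels to the identity and can be dropped.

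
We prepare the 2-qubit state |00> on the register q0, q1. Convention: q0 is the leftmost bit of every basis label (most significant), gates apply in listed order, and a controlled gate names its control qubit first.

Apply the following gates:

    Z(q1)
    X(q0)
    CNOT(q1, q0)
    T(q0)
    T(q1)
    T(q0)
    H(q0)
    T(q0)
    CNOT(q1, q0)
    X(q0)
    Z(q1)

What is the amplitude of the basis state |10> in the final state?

The final state's coefficient on |10> equals sqrt(2)*I/2.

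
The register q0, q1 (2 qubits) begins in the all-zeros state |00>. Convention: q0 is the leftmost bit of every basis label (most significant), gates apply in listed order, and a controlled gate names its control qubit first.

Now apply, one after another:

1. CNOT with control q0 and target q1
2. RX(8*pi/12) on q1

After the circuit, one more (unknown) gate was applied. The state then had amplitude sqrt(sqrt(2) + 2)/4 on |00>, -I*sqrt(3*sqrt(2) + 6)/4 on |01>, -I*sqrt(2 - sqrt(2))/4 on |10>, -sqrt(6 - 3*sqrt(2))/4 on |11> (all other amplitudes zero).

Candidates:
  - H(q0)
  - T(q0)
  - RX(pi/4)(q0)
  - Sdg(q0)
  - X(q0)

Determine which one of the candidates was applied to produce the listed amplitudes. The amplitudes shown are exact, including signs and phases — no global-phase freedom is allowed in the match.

The unique candidate consistent with the amplitudes is RX(pi/4)(q0).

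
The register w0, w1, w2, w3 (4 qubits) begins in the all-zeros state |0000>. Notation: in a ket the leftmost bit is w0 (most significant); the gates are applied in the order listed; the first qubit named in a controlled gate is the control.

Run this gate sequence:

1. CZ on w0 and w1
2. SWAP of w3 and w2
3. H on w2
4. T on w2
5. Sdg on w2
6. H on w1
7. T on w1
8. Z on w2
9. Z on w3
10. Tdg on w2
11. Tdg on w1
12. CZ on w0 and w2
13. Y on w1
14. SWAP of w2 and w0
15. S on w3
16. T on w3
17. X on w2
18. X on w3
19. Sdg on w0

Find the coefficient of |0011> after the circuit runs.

The final state's coefficient on |0011> equals -I/2.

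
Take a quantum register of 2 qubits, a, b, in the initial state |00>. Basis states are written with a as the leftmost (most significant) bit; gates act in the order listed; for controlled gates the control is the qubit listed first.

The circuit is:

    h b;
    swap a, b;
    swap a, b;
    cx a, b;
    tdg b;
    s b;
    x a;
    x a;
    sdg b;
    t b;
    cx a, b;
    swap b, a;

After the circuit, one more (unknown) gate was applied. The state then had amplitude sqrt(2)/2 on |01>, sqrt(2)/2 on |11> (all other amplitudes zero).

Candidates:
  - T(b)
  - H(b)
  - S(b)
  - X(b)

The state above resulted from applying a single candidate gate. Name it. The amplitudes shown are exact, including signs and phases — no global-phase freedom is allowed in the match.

It was X(b) that produced the state shown. Key observation: the block from step 4 through step 11 cancels to the identity and can be dropped.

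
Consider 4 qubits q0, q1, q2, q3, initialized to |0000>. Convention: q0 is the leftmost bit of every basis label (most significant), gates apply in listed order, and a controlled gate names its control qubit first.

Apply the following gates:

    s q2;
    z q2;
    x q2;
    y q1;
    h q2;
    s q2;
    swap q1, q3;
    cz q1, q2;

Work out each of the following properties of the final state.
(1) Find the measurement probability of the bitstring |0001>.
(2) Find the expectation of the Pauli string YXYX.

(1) The probability of measuring |0001> is 1/2.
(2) The expectation value of YXYX is 0.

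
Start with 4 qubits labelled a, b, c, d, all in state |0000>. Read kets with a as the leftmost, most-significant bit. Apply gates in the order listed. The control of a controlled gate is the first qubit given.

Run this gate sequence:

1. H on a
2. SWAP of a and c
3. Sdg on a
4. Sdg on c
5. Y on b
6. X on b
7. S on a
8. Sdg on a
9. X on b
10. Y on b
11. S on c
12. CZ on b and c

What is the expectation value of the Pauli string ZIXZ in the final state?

In the final state, ZIXZ has expectation 1. Key observation: the block from step 4 through step 11 cancels to the identity and can be dropped.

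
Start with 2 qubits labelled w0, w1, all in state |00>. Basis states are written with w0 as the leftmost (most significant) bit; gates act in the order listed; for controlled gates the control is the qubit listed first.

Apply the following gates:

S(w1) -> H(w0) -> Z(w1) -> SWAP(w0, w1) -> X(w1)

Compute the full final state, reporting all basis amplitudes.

The final amplitudes are sqrt(2)/2 on |00>, sqrt(2)/2 on |01>, 0 on |10>, 0 on |11>.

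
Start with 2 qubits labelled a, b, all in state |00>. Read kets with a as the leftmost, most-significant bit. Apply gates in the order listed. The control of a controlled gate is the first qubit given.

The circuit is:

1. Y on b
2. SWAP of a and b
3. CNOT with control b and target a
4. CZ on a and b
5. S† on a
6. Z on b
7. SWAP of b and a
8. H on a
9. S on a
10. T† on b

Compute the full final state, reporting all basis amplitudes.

The resulting statevector has amplitude 0 on |00>, -sqrt(2)*exp(3*I*pi/4)/2 on |01>, 0 on |10>, sqrt(2)*exp(I*pi/4)/2 on |11>.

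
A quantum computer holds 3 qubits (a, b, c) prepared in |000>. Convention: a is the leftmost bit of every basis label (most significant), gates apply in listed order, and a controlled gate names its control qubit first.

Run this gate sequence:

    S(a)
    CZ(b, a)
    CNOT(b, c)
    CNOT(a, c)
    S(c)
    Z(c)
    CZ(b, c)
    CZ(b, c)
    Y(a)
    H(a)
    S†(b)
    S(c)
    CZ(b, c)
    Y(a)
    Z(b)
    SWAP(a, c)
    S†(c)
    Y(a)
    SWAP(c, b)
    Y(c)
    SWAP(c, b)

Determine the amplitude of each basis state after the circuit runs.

The final amplitudes are sqrt(2)/2 on |110>, -sqrt(2)*I/2 on |111>, and 0 on every other basis state.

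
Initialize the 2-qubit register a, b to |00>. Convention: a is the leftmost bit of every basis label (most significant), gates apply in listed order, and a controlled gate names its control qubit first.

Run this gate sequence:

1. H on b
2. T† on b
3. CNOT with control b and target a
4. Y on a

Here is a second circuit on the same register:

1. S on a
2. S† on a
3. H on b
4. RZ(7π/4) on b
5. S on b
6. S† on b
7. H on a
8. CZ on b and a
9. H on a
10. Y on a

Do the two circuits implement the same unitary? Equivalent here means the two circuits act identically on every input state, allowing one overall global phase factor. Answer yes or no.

Yes: on every input state the two circuits agree up to one overall phase factor.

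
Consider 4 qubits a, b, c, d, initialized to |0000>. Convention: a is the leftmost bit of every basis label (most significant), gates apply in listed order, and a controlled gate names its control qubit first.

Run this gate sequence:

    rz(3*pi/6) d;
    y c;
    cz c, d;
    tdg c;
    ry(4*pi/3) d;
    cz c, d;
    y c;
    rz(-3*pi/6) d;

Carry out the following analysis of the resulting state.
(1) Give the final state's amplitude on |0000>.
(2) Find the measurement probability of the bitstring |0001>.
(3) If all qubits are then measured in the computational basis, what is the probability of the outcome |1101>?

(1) The amplitude on |0000> is exp(3*I*pi/4)/2.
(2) A full measurement returns |0001> with probability 3/4.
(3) A full measurement returns |1101> with probability 0.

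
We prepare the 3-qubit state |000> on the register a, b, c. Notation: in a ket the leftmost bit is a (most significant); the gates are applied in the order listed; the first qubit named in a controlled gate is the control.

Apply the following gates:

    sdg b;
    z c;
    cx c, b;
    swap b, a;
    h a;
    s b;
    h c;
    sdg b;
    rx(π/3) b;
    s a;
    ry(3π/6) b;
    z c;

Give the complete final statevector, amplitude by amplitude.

The resulting statevector has amplitude sqrt(6)/8 + sqrt(2)*I/8 on |000>, -sqrt(6)/8 - sqrt(2)*I/8 on |001>, sqrt(6)/8 - sqrt(2)*I/8 on |010>, -sqrt(6)/8 + sqrt(2)*I/8 on |011>, -sqrt(2)/8 + sqrt(6)*I/8 on |100>, sqrt(2)/8 - sqrt(6)*I/8 on |101>, sqrt(2)/8 + sqrt(6)*I/8 on |110>, -sqrt(2)/8 - sqrt(6)*I/8 on |111>.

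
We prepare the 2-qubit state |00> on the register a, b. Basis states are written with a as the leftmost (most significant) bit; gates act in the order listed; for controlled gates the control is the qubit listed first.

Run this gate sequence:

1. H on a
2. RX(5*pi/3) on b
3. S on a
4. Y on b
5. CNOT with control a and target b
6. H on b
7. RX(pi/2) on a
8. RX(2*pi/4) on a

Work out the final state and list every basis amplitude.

After the circuit, the state carries amplitude -1/4 - sqrt(3)*I/4 on |00>, 1/4 - sqrt(3)*I/4 on |01>, -sqrt(3)/4 + I/4 on |10>, sqrt(3)/4 + I/4 on |11>.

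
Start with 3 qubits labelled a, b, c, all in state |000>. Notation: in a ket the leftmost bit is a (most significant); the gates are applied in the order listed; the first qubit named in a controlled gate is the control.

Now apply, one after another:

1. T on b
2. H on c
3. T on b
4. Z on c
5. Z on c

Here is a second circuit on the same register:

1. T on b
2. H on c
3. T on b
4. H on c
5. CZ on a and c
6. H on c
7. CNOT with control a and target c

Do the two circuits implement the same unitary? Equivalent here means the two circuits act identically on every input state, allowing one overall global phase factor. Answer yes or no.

Yes: on every input state the two circuits agree up to one overall phase factor.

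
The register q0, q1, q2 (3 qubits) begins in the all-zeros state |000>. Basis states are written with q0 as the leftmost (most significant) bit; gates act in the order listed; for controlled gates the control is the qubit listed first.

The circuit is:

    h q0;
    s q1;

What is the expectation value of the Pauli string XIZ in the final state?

The observable XIZ averages to 1.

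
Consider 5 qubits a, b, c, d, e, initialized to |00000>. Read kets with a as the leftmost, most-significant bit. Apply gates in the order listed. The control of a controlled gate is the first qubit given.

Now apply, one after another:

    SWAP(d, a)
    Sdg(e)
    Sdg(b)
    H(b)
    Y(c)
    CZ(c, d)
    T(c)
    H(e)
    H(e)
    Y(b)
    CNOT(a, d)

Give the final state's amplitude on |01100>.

The amplitude on |01100> is -sqrt(2)*exp(I*pi/4)/2.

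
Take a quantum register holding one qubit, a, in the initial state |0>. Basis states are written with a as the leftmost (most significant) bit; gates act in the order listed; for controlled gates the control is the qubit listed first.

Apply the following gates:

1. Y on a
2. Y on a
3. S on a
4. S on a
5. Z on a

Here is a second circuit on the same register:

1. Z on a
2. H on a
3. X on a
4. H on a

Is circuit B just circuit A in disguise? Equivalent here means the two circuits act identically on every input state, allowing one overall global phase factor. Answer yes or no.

Yes, they are equivalent — the unitaries differ by at most a global phase.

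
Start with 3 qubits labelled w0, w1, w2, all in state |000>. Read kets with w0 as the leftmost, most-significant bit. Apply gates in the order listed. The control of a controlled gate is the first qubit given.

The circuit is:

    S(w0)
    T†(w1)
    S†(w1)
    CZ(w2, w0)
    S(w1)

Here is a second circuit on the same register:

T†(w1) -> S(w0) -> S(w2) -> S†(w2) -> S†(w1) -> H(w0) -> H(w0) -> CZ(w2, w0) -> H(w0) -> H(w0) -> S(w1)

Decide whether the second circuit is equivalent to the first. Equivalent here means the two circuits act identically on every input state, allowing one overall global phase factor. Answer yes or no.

Yes, they are equivalent — the unitaries differ by at most a global phase.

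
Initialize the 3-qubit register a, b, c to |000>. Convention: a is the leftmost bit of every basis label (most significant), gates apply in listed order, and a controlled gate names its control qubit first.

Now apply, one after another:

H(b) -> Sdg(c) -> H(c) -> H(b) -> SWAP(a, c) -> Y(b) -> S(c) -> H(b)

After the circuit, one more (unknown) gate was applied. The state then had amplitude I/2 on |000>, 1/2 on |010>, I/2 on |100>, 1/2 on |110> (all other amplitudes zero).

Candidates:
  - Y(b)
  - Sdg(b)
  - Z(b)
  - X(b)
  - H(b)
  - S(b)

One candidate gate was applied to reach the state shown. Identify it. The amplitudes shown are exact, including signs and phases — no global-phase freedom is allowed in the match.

The unique candidate consistent with the amplitudes is S(b).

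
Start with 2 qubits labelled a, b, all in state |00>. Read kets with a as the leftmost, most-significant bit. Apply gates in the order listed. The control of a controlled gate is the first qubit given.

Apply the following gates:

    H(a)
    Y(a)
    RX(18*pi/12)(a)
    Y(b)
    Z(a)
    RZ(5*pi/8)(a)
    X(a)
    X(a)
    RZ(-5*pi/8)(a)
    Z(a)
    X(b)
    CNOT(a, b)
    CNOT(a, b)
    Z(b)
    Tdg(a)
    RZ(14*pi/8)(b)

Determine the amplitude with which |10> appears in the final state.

The final state's coefficient on |10> equals (1 + I)*exp(3*I*pi/8)/2.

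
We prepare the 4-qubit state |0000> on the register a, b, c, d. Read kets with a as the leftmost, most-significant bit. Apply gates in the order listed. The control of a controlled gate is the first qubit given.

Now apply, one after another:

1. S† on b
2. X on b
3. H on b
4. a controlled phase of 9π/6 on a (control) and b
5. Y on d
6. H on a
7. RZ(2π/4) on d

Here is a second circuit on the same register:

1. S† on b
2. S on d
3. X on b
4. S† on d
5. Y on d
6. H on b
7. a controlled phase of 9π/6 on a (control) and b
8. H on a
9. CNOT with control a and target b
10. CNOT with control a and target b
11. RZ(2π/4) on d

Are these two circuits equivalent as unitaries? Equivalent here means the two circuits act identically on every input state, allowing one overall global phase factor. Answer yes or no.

Yes — the two circuits implement the same unitary up to a global phase.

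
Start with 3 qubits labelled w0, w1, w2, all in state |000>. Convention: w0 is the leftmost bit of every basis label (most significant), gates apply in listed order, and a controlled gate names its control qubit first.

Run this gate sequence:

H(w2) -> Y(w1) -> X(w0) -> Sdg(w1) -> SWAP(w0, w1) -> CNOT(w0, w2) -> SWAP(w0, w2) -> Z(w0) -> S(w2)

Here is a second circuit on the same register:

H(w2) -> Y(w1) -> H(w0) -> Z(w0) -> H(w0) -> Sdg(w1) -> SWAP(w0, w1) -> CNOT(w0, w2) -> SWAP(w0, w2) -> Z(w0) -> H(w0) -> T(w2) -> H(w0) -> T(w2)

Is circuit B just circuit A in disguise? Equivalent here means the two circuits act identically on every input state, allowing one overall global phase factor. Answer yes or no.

Yes, they are equivalent — the unitaries differ by at most a global phase.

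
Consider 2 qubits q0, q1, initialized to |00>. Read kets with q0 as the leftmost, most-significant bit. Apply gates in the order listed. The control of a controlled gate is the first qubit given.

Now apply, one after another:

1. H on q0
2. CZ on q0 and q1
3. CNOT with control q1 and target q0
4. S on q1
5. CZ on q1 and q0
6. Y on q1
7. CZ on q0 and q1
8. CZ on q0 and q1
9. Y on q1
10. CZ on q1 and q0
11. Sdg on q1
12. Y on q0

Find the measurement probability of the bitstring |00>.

A full measurement returns |00> with probability 1/2. Key observation: the block from step 4 through step 11 cancels to the identity and can be dropped.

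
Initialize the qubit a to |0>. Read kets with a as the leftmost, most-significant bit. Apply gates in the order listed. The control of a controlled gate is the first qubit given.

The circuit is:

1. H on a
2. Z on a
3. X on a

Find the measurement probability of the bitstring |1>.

Outcome |1> occurs with probability 1/2.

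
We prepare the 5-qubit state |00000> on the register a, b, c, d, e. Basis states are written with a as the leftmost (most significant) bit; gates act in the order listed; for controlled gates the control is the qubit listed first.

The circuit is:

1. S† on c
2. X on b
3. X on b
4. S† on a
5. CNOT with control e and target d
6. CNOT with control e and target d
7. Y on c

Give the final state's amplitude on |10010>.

The amplitude on |10010> is 0. Key observation: gates 5-6 undo each other exactly, leaving only the rest of the circuit to track.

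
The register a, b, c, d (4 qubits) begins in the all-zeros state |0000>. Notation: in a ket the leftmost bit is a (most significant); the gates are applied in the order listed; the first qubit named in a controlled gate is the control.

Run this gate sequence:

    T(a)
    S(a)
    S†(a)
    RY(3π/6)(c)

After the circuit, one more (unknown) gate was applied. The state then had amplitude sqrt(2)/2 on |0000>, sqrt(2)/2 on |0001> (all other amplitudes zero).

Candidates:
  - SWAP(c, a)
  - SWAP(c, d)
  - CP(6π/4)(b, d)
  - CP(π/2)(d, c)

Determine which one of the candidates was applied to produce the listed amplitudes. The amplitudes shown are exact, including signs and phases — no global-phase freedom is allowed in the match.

The applied gate was SWAP(c, d).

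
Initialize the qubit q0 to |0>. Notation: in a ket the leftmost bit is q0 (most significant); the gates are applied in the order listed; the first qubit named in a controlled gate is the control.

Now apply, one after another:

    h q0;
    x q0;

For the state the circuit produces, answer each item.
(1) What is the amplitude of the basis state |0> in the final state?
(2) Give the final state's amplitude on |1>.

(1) |0> carries amplitude sqrt(2)/2 in the final state.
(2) |1> carries amplitude sqrt(2)/2 in the final state.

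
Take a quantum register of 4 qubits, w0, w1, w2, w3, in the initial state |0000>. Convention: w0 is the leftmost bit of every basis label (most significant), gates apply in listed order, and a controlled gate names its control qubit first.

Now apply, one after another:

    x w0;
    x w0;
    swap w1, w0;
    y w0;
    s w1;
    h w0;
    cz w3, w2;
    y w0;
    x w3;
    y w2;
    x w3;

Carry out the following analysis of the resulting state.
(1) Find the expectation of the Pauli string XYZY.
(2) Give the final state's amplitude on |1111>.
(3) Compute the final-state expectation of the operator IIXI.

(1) The observable XYZY averages to 0.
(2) |1111> carries amplitude 0 in the final state.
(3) The expectation value of IIXI is 0.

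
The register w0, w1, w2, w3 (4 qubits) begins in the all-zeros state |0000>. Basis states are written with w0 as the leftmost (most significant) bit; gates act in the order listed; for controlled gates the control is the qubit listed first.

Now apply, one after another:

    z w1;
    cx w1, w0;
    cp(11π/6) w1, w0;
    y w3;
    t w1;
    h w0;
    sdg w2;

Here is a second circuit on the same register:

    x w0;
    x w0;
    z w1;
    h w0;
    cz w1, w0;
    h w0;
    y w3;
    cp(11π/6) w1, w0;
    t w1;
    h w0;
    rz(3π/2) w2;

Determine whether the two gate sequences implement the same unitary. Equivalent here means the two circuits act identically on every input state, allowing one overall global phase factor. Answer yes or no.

Yes: on every input state the two circuits agree up to one overall phase factor.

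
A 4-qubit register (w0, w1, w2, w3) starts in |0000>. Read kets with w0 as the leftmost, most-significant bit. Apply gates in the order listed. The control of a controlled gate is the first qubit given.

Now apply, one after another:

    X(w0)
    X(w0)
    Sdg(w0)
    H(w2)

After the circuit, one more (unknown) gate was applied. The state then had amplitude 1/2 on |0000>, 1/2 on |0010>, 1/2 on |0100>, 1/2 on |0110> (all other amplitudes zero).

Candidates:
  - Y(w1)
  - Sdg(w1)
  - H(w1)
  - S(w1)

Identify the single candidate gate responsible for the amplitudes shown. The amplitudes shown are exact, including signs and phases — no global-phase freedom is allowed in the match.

It was H(w1) that produced the state shown.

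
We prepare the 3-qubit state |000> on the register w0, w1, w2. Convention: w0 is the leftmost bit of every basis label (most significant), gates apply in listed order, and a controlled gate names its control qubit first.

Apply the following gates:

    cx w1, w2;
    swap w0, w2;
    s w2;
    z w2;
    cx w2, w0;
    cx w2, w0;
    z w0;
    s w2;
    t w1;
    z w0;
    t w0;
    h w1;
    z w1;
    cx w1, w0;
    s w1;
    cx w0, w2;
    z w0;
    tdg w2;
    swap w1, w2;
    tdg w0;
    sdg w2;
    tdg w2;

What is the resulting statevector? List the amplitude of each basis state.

The final amplitudes are sqrt(2)/2 on |000>, -sqrt(2)*exp(I*pi/4)/2 on |111>, and 0 on every other basis state. Key observation: gates 5-6 undo each other exactly, leaving only the rest of the circuit to track.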